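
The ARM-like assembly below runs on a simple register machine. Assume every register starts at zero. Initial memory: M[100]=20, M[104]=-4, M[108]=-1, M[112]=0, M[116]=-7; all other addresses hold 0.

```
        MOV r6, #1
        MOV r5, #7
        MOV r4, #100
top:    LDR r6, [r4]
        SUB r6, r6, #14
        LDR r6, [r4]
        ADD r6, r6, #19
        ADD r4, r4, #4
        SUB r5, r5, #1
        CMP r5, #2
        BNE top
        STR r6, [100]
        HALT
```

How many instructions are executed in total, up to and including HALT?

45

after MOV r6, #1: r6=1
after MOV r5, #7: r5=7
after MOV r4, #100: r4=100
after LDR r6, [r4]: r6=M[100]=20
after SUB r6, r6, #14: r6=20-14=6
after LDR r6, [r4]: r6=M[100]=20
after ADD r6, r6, #19: r6=20+19=39
after ADD r4, r4, #4: r4=100+4=104
after SUB r5, r5, #1: r5=7-1=6
CMP r5, #2  (cmp 6,2)
BNE top: taken
after LDR r6, [r4]: r6=M[104]=-4
after SUB r6, r6, #14: r6=(-4)-14=-18
after LDR r6, [r4]: r6=M[104]=-4
after ADD r6, r6, #19: r6=(-4)+19=15
after ADD r4, r4, #4: r4=104+4=108
after SUB r5, r5, #1: r5=6-1=5
CMP r5, #2  (cmp 5,2)
BNE top: taken
after LDR r6, [r4]: r6=M[108]=-1
after SUB r6, r6, #14: r6=(-1)-14=-15
after LDR r6, [r4]: r6=M[108]=-1
after ADD r6, r6, #19: r6=(-1)+19=18
after ADD r4, r4, #4: r4=108+4=112
after SUB r5, r5, #1: r5=5-1=4
CMP r5, #2  (cmp 4,2)
BNE top: taken
after LDR r6, [r4]: r6=M[112]=0
after SUB r6, r6, #14: r6=0-14=-14
after LDR r6, [r4]: r6=M[112]=0
after ADD r6, r6, #19: r6=0+19=19
after ADD r4, r4, #4: r4=112+4=116
after SUB r5, r5, #1: r5=4-1=3
CMP r5, #2  (cmp 3,2)
BNE top: taken
after LDR r6, [r4]: r6=M[116]=-7
after SUB r6, r6, #14: r6=(-7)-14=-21
after LDR r6, [r4]: r6=M[116]=-7
after ADD r6, r6, #19: r6=(-7)+19=12
after ADD r4, r4, #4: r4=116+4=120
after SUB r5, r5, #1: r5=3-1=2
CMP r5, #2  (cmp 2,2)
BNE top: not taken
STR r6, [100] → M[100]=12
halt.
Total executed instructions: 45.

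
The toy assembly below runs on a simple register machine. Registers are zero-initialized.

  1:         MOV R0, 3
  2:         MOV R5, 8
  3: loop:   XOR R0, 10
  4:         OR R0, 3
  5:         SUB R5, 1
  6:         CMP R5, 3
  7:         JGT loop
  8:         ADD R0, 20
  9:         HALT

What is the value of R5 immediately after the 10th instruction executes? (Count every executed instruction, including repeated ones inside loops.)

after MOV R0, 3: R0=3
after MOV R5, 8: R5=8
after XOR R0, 10: R0=3^10=9
after OR R0, 3: R0=9|3=11
after SUB R5, 1: R5=8-1=7
CMP R5, 3  (cmp 7,3)
JGT loop: taken
after XOR R0, 10: R0=11^10=1
after OR R0, 3: R0=1|3=3
after SUB R5, 1: R5=7-1=6
After step 10: R5 = 6.

6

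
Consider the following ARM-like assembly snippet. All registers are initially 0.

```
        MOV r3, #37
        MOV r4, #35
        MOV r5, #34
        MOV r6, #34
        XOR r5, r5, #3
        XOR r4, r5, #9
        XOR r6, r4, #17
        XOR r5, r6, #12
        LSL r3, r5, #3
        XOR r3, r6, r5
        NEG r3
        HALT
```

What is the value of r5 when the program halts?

after MOV r3, #37: r3=37
after MOV r4, #35: r4=35
after MOV r5, #34: r5=34
after MOV r6, #34: r6=34
after XOR r5, r5, #3: r5=34^3=33
after XOR r4, r5, #9: r4=33^9=40
after XOR r6, r4, #17: r6=40^17=57
after XOR r5, r6, #12: r5=57^12=53
after LSL r3, r5, #3: r3=53<<3=424
after XOR r3, r6, r5: r3=57^53=12
after NEG r3: r3=-(12)=-12
halt.

53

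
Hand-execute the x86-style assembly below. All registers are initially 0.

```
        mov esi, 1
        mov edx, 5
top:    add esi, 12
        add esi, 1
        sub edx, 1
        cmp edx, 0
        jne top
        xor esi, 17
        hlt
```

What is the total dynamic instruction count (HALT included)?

29

esi=1
edx=5
esi=1+12=13
esi=13+1=14
edx=5-1=4
cmp edx, 0  (cmp 4,0)
jne top: taken
esi=14+12=26
esi=26+1=27
edx=4-1=3
cmp edx, 0  (cmp 3,0)
jne top: taken
esi=27+12=39
esi=39+1=40
edx=3-1=2
cmp edx, 0  (cmp 2,0)
jne top: taken
esi=40+12=52
esi=52+1=53
edx=2-1=1
cmp edx, 0  (cmp 1,0)
jne top: taken
esi=53+12=65
esi=65+1=66
edx=1-1=0
cmp edx, 0  (cmp 0,0)
jne top: not taken
esi=66^17=83
halt.
Total executed instructions: 29.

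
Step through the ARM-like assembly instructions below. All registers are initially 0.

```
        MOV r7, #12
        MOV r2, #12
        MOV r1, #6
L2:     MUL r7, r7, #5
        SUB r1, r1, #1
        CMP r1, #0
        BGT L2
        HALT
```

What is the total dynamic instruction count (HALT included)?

r7=12
r2=12
r1=6
r7=12*5=60
r1=6-1=5
CMP r1, #0  (cmp 5,0)
BGT L2: taken
r7=60*5=300
r1=5-1=4
CMP r1, #0  (cmp 4,0)
BGT L2: taken
r7=300*5=1500
r1=4-1=3
CMP r1, #0  (cmp 3,0)
BGT L2: taken
r7=1500*5=7500
r1=3-1=2
CMP r1, #0  (cmp 2,0)
BGT L2: taken
r7=7500*5=37500
r1=2-1=1
CMP r1, #0  (cmp 1,0)
BGT L2: taken
r7=37500*5=187500
r1=1-1=0
CMP r1, #0  (cmp 0,0)
BGT L2: not taken
halt.
Total executed instructions: 28.

28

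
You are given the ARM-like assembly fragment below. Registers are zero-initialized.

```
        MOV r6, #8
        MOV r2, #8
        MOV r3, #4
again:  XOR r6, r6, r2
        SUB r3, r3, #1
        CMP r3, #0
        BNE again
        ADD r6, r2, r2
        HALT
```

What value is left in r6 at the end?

after MOV r6, #8: r6=8
after MOV r2, #8: r2=8
after MOV r3, #4: r3=4
after XOR r6, r6, r2: r6=8^8=0
after SUB r3, r3, #1: r3=4-1=3
CMP r3, #0  (cmp 3,0)
BNE again: taken
after XOR r6, r6, r2: r6=0^8=8
after SUB r3, r3, #1: r3=3-1=2
CMP r3, #0  (cmp 2,0)
BNE again: taken
after XOR r6, r6, r2: r6=8^8=0
after SUB r3, r3, #1: r3=2-1=1
CMP r3, #0  (cmp 1,0)
BNE again: taken
after XOR r6, r6, r2: r6=0^8=8
after SUB r3, r3, #1: r3=1-1=0
CMP r3, #0  (cmp 0,0)
BNE again: not taken
after ADD r6, r2, r2: r6=8+8=16
halt.

16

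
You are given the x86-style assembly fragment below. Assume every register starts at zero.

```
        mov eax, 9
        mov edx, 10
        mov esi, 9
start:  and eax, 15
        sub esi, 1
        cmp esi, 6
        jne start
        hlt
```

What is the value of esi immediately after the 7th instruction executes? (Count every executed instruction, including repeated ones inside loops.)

8

mov eax, 9 → eax=9
mov edx, 10 → edx=10
mov esi, 9 → esi=9
and eax, 15 → eax=9&15=9
sub esi, 1 → esi=9-1=8
cmp esi, 6  (cmp 8,6)
jne start: taken
After step 7: esi = 8.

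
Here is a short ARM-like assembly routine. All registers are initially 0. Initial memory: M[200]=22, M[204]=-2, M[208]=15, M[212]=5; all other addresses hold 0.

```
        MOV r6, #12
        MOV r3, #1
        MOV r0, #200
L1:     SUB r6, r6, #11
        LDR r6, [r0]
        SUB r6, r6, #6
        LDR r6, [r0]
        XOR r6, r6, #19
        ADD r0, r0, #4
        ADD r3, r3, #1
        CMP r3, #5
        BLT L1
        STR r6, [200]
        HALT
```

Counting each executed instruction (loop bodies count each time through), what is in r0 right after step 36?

r6=12
r3=1
r0=200
r6=12-11=1
r6=M[200]=22
r6=22-6=16
r6=M[200]=22
r6=22^19=5
r0=200+4=204
r3=1+1=2
CMP r3, #5  (cmp 2,5)
BLT L1: taken
r6=5-11=-6
r6=M[204]=-2
r6=(-2)-6=-8
r6=M[204]=-2
r6=(-2)^19=-19
r0=204+4=208
r3=2+1=3
CMP r3, #5  (cmp 3,5)
BLT L1: taken
r6=(-19)-11=-30
r6=M[208]=15
r6=15-6=9
r6=M[208]=15
r6=15^19=28
r0=208+4=212
r3=3+1=4
CMP r3, #5  (cmp 4,5)
BLT L1: taken
r6=28-11=17
r6=M[212]=5
r6=5-6=-1
r6=M[212]=5
r6=5^19=22
r0=212+4=216
After step 36: r0 = 216.

216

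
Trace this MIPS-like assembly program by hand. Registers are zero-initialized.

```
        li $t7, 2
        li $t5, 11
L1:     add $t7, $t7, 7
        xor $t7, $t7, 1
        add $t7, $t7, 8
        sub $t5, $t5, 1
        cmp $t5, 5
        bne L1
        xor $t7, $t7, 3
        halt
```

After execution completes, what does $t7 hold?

85

$t7=2
$t5=11
$t7=2+7=9
$t7=9^1=8
$t7=8+8=16
$t5=11-1=10
cmp $t5, 5  (cmp 10,5)
bne L1: taken
$t7=16+7=23
$t7=23^1=22
$t7=22+8=30
$t5=10-1=9
cmp $t5, 5  (cmp 9,5)
bne L1: taken
$t7=30+7=37
$t7=37^1=36
$t7=36+8=44
$t5=9-1=8
cmp $t5, 5  (cmp 8,5)
bne L1: taken
$t7=44+7=51
$t7=51^1=50
$t7=50+8=58
$t5=8-1=7
cmp $t5, 5  (cmp 7,5)
bne L1: taken
$t7=58+7=65
$t7=65^1=64
$t7=64+8=72
$t5=7-1=6
cmp $t5, 5  (cmp 6,5)
bne L1: taken
$t7=72+7=79
$t7=79^1=78
$t7=78+8=86
$t5=6-1=5
cmp $t5, 5  (cmp 5,5)
bne L1: not taken
$t7=86^3=85
halt.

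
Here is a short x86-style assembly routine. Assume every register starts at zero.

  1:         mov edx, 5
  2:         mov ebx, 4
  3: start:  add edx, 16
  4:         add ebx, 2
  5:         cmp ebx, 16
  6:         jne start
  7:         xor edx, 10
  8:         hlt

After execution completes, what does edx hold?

111

mov edx, 5 → edx=5
mov ebx, 4 → ebx=4
add edx, 16 → edx=5+16=21
add ebx, 2 → ebx=4+2=6
cmp ebx, 16  (cmp 6,16)
jne start: taken
add edx, 16 → edx=21+16=37
add ebx, 2 → ebx=6+2=8
cmp ebx, 16  (cmp 8,16)
jne start: taken
add edx, 16 → edx=37+16=53
add ebx, 2 → ebx=8+2=10
cmp ebx, 16  (cmp 10,16)
jne start: taken
add edx, 16 → edx=53+16=69
add ebx, 2 → ebx=10+2=12
cmp ebx, 16  (cmp 12,16)
jne start: taken
add edx, 16 → edx=69+16=85
add ebx, 2 → ebx=12+2=14
cmp ebx, 16  (cmp 14,16)
jne start: taken
add edx, 16 → edx=85+16=101
add ebx, 2 → ebx=14+2=16
cmp ebx, 16  (cmp 16,16)
jne start: not taken
xor edx, 10 → edx=101^10=111
halt.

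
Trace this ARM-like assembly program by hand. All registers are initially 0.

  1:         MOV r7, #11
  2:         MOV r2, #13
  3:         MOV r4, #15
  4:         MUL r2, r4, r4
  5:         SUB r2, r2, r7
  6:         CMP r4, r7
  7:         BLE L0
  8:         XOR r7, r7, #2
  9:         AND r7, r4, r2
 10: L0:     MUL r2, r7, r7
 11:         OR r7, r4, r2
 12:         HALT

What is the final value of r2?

36

after MOV r7, #11: r7=11
after MOV r2, #13: r2=13
after MOV r4, #15: r4=15
after MUL r2, r4, r4: r2=15*15=225
after SUB r2, r2, r7: r2=225-11=214
CMP r4, r7  (cmp 15,11)
BLE L0: not taken
after XOR r7, r7, #2: r7=11^2=9
after AND r7, r4, r2: r7=15&214=6
after MUL r2, r7, r7: r2=6*6=36
after OR r7, r4, r2: r7=15|36=47
halt.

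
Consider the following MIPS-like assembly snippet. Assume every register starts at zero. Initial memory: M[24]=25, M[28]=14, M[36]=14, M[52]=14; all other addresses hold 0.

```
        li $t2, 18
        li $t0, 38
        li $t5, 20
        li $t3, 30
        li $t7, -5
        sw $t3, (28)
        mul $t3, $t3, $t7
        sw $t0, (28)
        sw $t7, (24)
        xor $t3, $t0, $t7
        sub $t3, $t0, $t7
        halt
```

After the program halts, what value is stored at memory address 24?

-5

$t2=18
$t0=38
$t5=20
$t3=30
$t7=-5
sw $t3, (28) → M[28]=30
$t3=30*(-5)=-150
sw $t0, (28) → M[28]=38
sw $t7, (24) → M[24]=-5
$t3=38^(-5)=-35
$t3=38-(-5)=43
halt.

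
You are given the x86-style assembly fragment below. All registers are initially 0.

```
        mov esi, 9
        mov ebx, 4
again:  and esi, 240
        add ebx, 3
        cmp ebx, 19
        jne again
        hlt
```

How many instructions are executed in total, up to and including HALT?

23

after mov esi, 9: esi=9
after mov ebx, 4: ebx=4
after and esi, 240: esi=9&240=0
after add ebx, 3: ebx=4+3=7
cmp ebx, 19  (cmp 7,19)
jne again: taken
after and esi, 240: esi=0&240=0
after add ebx, 3: ebx=7+3=10
cmp ebx, 19  (cmp 10,19)
jne again: taken
after and esi, 240: esi=0&240=0
after add ebx, 3: ebx=10+3=13
cmp ebx, 19  (cmp 13,19)
jne again: taken
after and esi, 240: esi=0&240=0
after add ebx, 3: ebx=13+3=16
cmp ebx, 19  (cmp 16,19)
jne again: taken
after and esi, 240: esi=0&240=0
after add ebx, 3: ebx=16+3=19
cmp ebx, 19  (cmp 19,19)
jne again: not taken
halt.
Total executed instructions: 23.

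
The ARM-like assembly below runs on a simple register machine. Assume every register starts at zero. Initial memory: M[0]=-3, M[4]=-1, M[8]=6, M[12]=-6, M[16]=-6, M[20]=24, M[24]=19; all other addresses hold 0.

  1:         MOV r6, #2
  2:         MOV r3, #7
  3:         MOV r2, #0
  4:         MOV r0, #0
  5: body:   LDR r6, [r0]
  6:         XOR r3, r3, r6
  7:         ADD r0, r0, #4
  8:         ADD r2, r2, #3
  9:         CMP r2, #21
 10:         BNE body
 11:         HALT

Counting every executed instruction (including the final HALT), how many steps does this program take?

47

after MOV r6, #2: r6=2
after MOV r3, #7: r3=7
after MOV r2, #0: r2=0
after MOV r0, #0: r0=0
after LDR r6, [r0]: r6=M[0]=-3
after XOR r3, r3, r6: r3=7^(-3)=-6
after ADD r0, r0, #4: r0=0+4=4
after ADD r2, r2, #3: r2=0+3=3
CMP r2, #21  (cmp 3,21)
BNE body: taken
after LDR r6, [r0]: r6=M[4]=-1
after XOR r3, r3, r6: r3=(-6)^(-1)=5
after ADD r0, r0, #4: r0=4+4=8
after ADD r2, r2, #3: r2=3+3=6
CMP r2, #21  (cmp 6,21)
BNE body: taken
after LDR r6, [r0]: r6=M[8]=6
after XOR r3, r3, r6: r3=5^6=3
after ADD r0, r0, #4: r0=8+4=12
after ADD r2, r2, #3: r2=6+3=9
CMP r2, #21  (cmp 9,21)
BNE body: taken
after LDR r6, [r0]: r6=M[12]=-6
after XOR r3, r3, r6: r3=3^(-6)=-7
after ADD r0, r0, #4: r0=12+4=16
after ADD r2, r2, #3: r2=9+3=12
CMP r2, #21  (cmp 12,21)
BNE body: taken
after LDR r6, [r0]: r6=M[16]=-6
after XOR r3, r3, r6: r3=(-7)^(-6)=3
after ADD r0, r0, #4: r0=16+4=20
after ADD r2, r2, #3: r2=12+3=15
CMP r2, #21  (cmp 15,21)
BNE body: taken
after LDR r6, [r0]: r6=M[20]=24
after XOR r3, r3, r6: r3=3^24=27
after ADD r0, r0, #4: r0=20+4=24
after ADD r2, r2, #3: r2=15+3=18
CMP r2, #21  (cmp 18,21)
BNE body: taken
after LDR r6, [r0]: r6=M[24]=19
after XOR r3, r3, r6: r3=27^19=8
after ADD r0, r0, #4: r0=24+4=28
after ADD r2, r2, #3: r2=18+3=21
CMP r2, #21  (cmp 21,21)
BNE body: not taken
halt.
Total executed instructions: 47.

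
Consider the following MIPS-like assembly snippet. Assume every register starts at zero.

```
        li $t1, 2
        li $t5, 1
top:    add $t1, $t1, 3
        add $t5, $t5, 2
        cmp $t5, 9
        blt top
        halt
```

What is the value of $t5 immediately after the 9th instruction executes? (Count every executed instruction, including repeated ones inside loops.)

5

li $t1, 2 → $t1=2
li $t5, 1 → $t5=1
add $t1, $t1, 3 → $t1=2+3=5
add $t5, $t5, 2 → $t5=1+2=3
cmp $t5, 9  (cmp 3,9)
blt top: taken
add $t1, $t1, 3 → $t1=5+3=8
add $t5, $t5, 2 → $t5=3+2=5
cmp $t5, 9  (cmp 5,9)
After step 9: $t5 = 5.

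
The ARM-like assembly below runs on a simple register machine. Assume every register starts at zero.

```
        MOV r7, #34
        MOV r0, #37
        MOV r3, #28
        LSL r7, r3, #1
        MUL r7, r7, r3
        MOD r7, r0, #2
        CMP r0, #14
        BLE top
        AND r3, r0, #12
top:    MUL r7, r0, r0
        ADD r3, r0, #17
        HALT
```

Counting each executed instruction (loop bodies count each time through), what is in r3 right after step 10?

r7=34
r0=37
r3=28
r7=28<<1=56
r7=56*28=1568
r7=37%2=1
CMP r0, #14  (cmp 37,14)
BLE top: not taken
r3=37&12=4
r7=37*37=1369
After step 10: r3 = 4.

4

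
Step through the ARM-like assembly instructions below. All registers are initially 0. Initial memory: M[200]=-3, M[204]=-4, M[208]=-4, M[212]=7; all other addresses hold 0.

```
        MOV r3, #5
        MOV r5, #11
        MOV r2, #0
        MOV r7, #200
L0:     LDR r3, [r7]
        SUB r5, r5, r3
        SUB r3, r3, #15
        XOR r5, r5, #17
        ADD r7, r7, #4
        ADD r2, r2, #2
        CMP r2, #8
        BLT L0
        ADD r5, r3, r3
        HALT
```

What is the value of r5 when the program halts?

r3=5
r5=11
r2=0
r7=200
r3=M[200]=-3
r5=11-(-3)=14
r3=(-3)-15=-18
r5=14^17=31
r7=200+4=204
r2=0+2=2
CMP r2, #8  (cmp 2,8)
BLT L0: taken
r3=M[204]=-4
r5=31-(-4)=35
r3=(-4)-15=-19
r5=35^17=50
r7=204+4=208
r2=2+2=4
CMP r2, #8  (cmp 4,8)
BLT L0: taken
r3=M[208]=-4
r5=50-(-4)=54
r3=(-4)-15=-19
r5=54^17=39
r7=208+4=212
r2=4+2=6
CMP r2, #8  (cmp 6,8)
BLT L0: taken
r3=M[212]=7
r5=39-7=32
r3=7-15=-8
r5=32^17=49
r7=212+4=216
r2=6+2=8
CMP r2, #8  (cmp 8,8)
BLT L0: not taken
r5=(-8)+(-8)=-16
halt.

-16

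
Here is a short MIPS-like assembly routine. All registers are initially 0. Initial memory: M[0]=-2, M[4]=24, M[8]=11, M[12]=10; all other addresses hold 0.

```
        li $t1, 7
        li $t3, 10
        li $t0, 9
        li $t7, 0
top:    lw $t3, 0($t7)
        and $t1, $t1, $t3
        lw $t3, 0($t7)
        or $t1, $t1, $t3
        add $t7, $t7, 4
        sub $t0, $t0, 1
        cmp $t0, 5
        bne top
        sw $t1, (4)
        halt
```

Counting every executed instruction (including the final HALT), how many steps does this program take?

$t1=7
$t3=10
$t0=9
$t7=0
$t3=M[0]=-2
$t1=7&(-2)=6
$t3=M[0]=-2
$t1=6|(-2)=-2
$t7=0+4=4
$t0=9-1=8
cmp $t0, 5  (cmp 8,5)
bne top: taken
$t3=M[4]=24
$t1=(-2)&24=24
$t3=M[4]=24
$t1=24|24=24
$t7=4+4=8
$t0=8-1=7
cmp $t0, 5  (cmp 7,5)
bne top: taken
$t3=M[8]=11
$t1=24&11=8
$t3=M[8]=11
$t1=8|11=11
$t7=8+4=12
$t0=7-1=6
cmp $t0, 5  (cmp 6,5)
bne top: taken
$t3=M[12]=10
$t1=11&10=10
$t3=M[12]=10
$t1=10|10=10
$t7=12+4=16
$t0=6-1=5
cmp $t0, 5  (cmp 5,5)
bne top: not taken
sw $t1, (4) → M[4]=10
halt.
Total executed instructions: 38.

38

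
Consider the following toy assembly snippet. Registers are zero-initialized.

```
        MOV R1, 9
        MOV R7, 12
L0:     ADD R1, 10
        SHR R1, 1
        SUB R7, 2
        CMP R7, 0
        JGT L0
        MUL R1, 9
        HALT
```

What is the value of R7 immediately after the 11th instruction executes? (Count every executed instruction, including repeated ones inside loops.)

MOV R1, 9 → R1=9
MOV R7, 12 → R7=12
ADD R1, 10 → R1=9+10=19
SHR R1, 1 → R1=19>>1=9
SUB R7, 2 → R7=12-2=10
CMP R7, 0  (cmp 10,0)
JGT L0: taken
ADD R1, 10 → R1=9+10=19
SHR R1, 1 → R1=19>>1=9
SUB R7, 2 → R7=10-2=8
CMP R7, 0  (cmp 8,0)
After step 11: R7 = 8.

8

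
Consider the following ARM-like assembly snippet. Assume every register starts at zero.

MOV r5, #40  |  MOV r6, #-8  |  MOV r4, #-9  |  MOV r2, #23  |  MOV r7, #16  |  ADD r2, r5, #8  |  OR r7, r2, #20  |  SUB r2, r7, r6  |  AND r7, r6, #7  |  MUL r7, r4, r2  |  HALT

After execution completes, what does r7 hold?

-540

after MOV r5, #40: r5=40
after MOV r6, #-8: r6=-8
after MOV r4, #-9: r4=-9
after MOV r2, #23: r2=23
after MOV r7, #16: r7=16
after ADD r2, r5, #8: r2=40+8=48
after OR r7, r2, #20: r7=48|20=52
after SUB r2, r7, r6: r2=52-(-8)=60
after AND r7, r6, #7: r7=(-8)&7=0
after MUL r7, r4, r2: r7=(-9)*60=-540
halt.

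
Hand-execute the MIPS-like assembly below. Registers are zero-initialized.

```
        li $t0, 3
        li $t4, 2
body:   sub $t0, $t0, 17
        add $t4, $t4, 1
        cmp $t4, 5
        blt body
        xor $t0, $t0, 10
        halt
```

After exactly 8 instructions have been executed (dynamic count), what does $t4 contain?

after li $t0, 3: $t0=3
after li $t4, 2: $t4=2
after sub $t0, $t0, 17: $t0=3-17=-14
after add $t4, $t4, 1: $t4=2+1=3
cmp $t4, 5  (cmp 3,5)
blt body: taken
after sub $t0, $t0, 17: $t0=(-14)-17=-31
after add $t4, $t4, 1: $t4=3+1=4
After step 8: $t4 = 4.

4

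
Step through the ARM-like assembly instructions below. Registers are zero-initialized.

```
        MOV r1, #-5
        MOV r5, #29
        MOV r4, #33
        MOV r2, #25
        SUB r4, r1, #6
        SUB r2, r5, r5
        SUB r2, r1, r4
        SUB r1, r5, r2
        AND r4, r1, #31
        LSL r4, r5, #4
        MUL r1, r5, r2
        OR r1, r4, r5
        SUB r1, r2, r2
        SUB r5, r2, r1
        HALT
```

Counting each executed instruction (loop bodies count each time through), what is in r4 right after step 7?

-11

after MOV r1, #-5: r1=-5
after MOV r5, #29: r5=29
after MOV r4, #33: r4=33
after MOV r2, #25: r2=25
after SUB r4, r1, #6: r4=(-5)-6=-11
after SUB r2, r5, r5: r2=29-29=0
after SUB r2, r1, r4: r2=(-5)-(-11)=6
After step 7: r4 = -11.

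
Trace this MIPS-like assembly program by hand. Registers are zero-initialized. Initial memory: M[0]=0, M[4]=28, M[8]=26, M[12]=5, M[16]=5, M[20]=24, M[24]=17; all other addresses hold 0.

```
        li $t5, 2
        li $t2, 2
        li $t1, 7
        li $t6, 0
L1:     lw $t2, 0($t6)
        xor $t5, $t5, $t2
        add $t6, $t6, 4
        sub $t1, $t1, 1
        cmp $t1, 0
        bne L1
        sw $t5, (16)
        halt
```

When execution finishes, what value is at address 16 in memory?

13

$t5=2
$t2=2
$t1=7
$t6=0
$t2=M[0]=0
$t5=2^0=2
$t6=0+4=4
$t1=7-1=6
cmp $t1, 0  (cmp 6,0)
bne L1: taken
$t2=M[4]=28
$t5=2^28=30
$t6=4+4=8
$t1=6-1=5
cmp $t1, 0  (cmp 5,0)
bne L1: taken
$t2=M[8]=26
$t5=30^26=4
$t6=8+4=12
$t1=5-1=4
cmp $t1, 0  (cmp 4,0)
bne L1: taken
$t2=M[12]=5
$t5=4^5=1
$t6=12+4=16
$t1=4-1=3
cmp $t1, 0  (cmp 3,0)
bne L1: taken
$t2=M[16]=5
$t5=1^5=4
$t6=16+4=20
$t1=3-1=2
cmp $t1, 0  (cmp 2,0)
bne L1: taken
$t2=M[20]=24
$t5=4^24=28
$t6=20+4=24
$t1=2-1=1
cmp $t1, 0  (cmp 1,0)
bne L1: taken
$t2=M[24]=17
$t5=28^17=13
$t6=24+4=28
$t1=1-1=0
cmp $t1, 0  (cmp 0,0)
bne L1: not taken
sw $t5, (16) → M[16]=13
halt.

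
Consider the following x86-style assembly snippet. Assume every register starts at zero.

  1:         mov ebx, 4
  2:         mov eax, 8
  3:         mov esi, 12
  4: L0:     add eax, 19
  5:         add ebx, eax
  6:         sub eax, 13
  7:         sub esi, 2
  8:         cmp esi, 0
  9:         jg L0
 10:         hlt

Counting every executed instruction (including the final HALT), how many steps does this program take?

mov ebx, 4 → ebx=4
mov eax, 8 → eax=8
mov esi, 12 → esi=12
add eax, 19 → eax=8+19=27
add ebx, eax → ebx=4+27=31
sub eax, 13 → eax=27-13=14
sub esi, 2 → esi=12-2=10
cmp esi, 0  (cmp 10,0)
jg L0: taken
add eax, 19 → eax=14+19=33
add ebx, eax → ebx=31+33=64
sub eax, 13 → eax=33-13=20
sub esi, 2 → esi=10-2=8
cmp esi, 0  (cmp 8,0)
jg L0: taken
add eax, 19 → eax=20+19=39
add ebx, eax → ebx=64+39=103
sub eax, 13 → eax=39-13=26
sub esi, 2 → esi=8-2=6
cmp esi, 0  (cmp 6,0)
jg L0: taken
add eax, 19 → eax=26+19=45
add ebx, eax → ebx=103+45=148
sub eax, 13 → eax=45-13=32
sub esi, 2 → esi=6-2=4
cmp esi, 0  (cmp 4,0)
jg L0: taken
add eax, 19 → eax=32+19=51
add ebx, eax → ebx=148+51=199
sub eax, 13 → eax=51-13=38
sub esi, 2 → esi=4-2=2
cmp esi, 0  (cmp 2,0)
jg L0: taken
add eax, 19 → eax=38+19=57
add ebx, eax → ebx=199+57=256
sub eax, 13 → eax=57-13=44
sub esi, 2 → esi=2-2=0
cmp esi, 0  (cmp 0,0)
jg L0: not taken
halt.
Total executed instructions: 40.

40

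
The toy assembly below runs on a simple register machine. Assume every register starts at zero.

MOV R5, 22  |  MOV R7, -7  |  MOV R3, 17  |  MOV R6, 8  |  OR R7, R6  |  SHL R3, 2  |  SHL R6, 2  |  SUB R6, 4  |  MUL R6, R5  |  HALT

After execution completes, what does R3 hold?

68

after MOV R5, 22: R5=22
after MOV R7, -7: R7=-7
after MOV R3, 17: R3=17
after MOV R6, 8: R6=8
after OR R7, R6: R7=(-7)|8=-7
after SHL R3, 2: R3=17<<2=68
after SHL R6, 2: R6=8<<2=32
after SUB R6, 4: R6=32-4=28
after MUL R6, R5: R6=28*22=616
halt.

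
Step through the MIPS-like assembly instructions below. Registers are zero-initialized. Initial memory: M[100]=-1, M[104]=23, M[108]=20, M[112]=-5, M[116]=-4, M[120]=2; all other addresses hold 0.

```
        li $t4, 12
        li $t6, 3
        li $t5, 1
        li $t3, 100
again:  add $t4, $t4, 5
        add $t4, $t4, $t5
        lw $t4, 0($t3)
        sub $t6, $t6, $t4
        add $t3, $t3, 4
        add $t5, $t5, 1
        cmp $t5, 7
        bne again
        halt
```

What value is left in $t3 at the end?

124

after li $t4, 12: $t4=12
after li $t6, 3: $t6=3
after li $t5, 1: $t5=1
after li $t3, 100: $t3=100
after add $t4, $t4, 5: $t4=12+5=17
after add $t4, $t4, $t5: $t4=17+1=18
after lw $t4, 0($t3): $t4=M[100]=-1
after sub $t6, $t6, $t4: $t6=3-(-1)=4
after add $t3, $t3, 4: $t3=100+4=104
after add $t5, $t5, 1: $t5=1+1=2
cmp $t5, 7  (cmp 2,7)
bne again: taken
after add $t4, $t4, 5: $t4=(-1)+5=4
after add $t4, $t4, $t5: $t4=4+2=6
after lw $t4, 0($t3): $t4=M[104]=23
after sub $t6, $t6, $t4: $t6=4-23=-19
after add $t3, $t3, 4: $t3=104+4=108
after add $t5, $t5, 1: $t5=2+1=3
cmp $t5, 7  (cmp 3,7)
bne again: taken
after add $t4, $t4, 5: $t4=23+5=28
after add $t4, $t4, $t5: $t4=28+3=31
after lw $t4, 0($t3): $t4=M[108]=20
after sub $t6, $t6, $t4: $t6=(-19)-20=-39
after add $t3, $t3, 4: $t3=108+4=112
after add $t5, $t5, 1: $t5=3+1=4
cmp $t5, 7  (cmp 4,7)
bne again: taken
after add $t4, $t4, 5: $t4=20+5=25
after add $t4, $t4, $t5: $t4=25+4=29
after lw $t4, 0($t3): $t4=M[112]=-5
after sub $t6, $t6, $t4: $t6=(-39)-(-5)=-34
after add $t3, $t3, 4: $t3=112+4=116
after add $t5, $t5, 1: $t5=4+1=5
cmp $t5, 7  (cmp 5,7)
bne again: taken
after add $t4, $t4, 5: $t4=(-5)+5=0
after add $t4, $t4, $t5: $t4=0+5=5
after lw $t4, 0($t3): $t4=M[116]=-4
after sub $t6, $t6, $t4: $t6=(-34)-(-4)=-30
after add $t3, $t3, 4: $t3=116+4=120
after add $t5, $t5, 1: $t5=5+1=6
cmp $t5, 7  (cmp 6,7)
bne again: taken
after add $t4, $t4, 5: $t4=(-4)+5=1
after add $t4, $t4, $t5: $t4=1+6=7
after lw $t4, 0($t3): $t4=M[120]=2
after sub $t6, $t6, $t4: $t6=(-30)-2=-32
after add $t3, $t3, 4: $t3=120+4=124
after add $t5, $t5, 1: $t5=6+1=7
cmp $t5, 7  (cmp 7,7)
bne again: not taken
halt.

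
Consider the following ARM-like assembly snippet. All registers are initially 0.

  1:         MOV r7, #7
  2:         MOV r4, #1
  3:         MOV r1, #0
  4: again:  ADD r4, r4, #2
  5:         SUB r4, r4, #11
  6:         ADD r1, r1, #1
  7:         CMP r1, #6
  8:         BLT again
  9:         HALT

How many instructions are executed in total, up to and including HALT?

34

MOV r7, #7 → r7=7
MOV r4, #1 → r4=1
MOV r1, #0 → r1=0
ADD r4, r4, #2 → r4=1+2=3
SUB r4, r4, #11 → r4=3-11=-8
ADD r1, r1, #1 → r1=0+1=1
CMP r1, #6  (cmp 1,6)
BLT again: taken
ADD r4, r4, #2 → r4=(-8)+2=-6
SUB r4, r4, #11 → r4=(-6)-11=-17
ADD r1, r1, #1 → r1=1+1=2
CMP r1, #6  (cmp 2,6)
BLT again: taken
ADD r4, r4, #2 → r4=(-17)+2=-15
SUB r4, r4, #11 → r4=(-15)-11=-26
ADD r1, r1, #1 → r1=2+1=3
CMP r1, #6  (cmp 3,6)
BLT again: taken
ADD r4, r4, #2 → r4=(-26)+2=-24
SUB r4, r4, #11 → r4=(-24)-11=-35
ADD r1, r1, #1 → r1=3+1=4
CMP r1, #6  (cmp 4,6)
BLT again: taken
ADD r4, r4, #2 → r4=(-35)+2=-33
SUB r4, r4, #11 → r4=(-33)-11=-44
ADD r1, r1, #1 → r1=4+1=5
CMP r1, #6  (cmp 5,6)
BLT again: taken
ADD r4, r4, #2 → r4=(-44)+2=-42
SUB r4, r4, #11 → r4=(-42)-11=-53
ADD r1, r1, #1 → r1=5+1=6
CMP r1, #6  (cmp 6,6)
BLT again: not taken
halt.
Total executed instructions: 34.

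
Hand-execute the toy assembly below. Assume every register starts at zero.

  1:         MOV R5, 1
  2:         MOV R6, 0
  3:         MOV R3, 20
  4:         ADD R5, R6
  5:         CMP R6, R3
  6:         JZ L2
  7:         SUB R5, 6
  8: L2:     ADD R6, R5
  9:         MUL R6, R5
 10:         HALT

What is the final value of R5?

after MOV R5, 1: R5=1
after MOV R6, 0: R6=0
after MOV R3, 20: R3=20
after ADD R5, R6: R5=1+0=1
CMP R6, R3  (cmp 0,20)
JZ L2: not taken
after SUB R5, 6: R5=1-6=-5
after ADD R6, R5: R6=0+(-5)=-5
after MUL R6, R5: R6=(-5)*(-5)=25
halt.

-5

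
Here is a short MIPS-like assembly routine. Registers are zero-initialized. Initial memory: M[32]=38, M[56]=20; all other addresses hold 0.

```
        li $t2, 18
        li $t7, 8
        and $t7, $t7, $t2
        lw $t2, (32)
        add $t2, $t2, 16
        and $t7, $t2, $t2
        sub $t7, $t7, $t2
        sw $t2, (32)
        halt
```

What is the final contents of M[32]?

54

li $t2, 18 → $t2=18
li $t7, 8 → $t7=8
and $t7, $t7, $t2 → $t7=8&18=0
lw $t2, (32) → $t2=M[32]=38
add $t2, $t2, 16 → $t2=38+16=54
and $t7, $t2, $t2 → $t7=54&54=54
sub $t7, $t7, $t2 → $t7=54-54=0
sw $t2, (32) → M[32]=54
halt.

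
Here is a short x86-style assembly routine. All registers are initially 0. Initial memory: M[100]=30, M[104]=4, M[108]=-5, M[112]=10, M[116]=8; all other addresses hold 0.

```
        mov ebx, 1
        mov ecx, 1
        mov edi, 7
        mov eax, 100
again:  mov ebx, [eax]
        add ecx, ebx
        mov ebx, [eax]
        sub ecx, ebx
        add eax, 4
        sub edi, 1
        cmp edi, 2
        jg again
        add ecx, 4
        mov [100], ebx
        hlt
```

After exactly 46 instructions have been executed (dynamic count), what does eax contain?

ebx=1
ecx=1
edi=7
eax=100
ebx=M[100]=30
ecx=1+30=31
ebx=M[100]=30
ecx=31-30=1
eax=100+4=104
edi=7-1=6
cmp edi, 2  (cmp 6,2)
jg again: taken
ebx=M[104]=4
ecx=1+4=5
ebx=M[104]=4
ecx=5-4=1
eax=104+4=108
edi=6-1=5
cmp edi, 2  (cmp 5,2)
jg again: taken
ebx=M[108]=-5
ecx=1+(-5)=-4
ebx=M[108]=-5
ecx=(-4)-(-5)=1
eax=108+4=112
edi=5-1=4
cmp edi, 2  (cmp 4,2)
jg again: taken
ebx=M[112]=10
ecx=1+10=11
ebx=M[112]=10
ecx=11-10=1
eax=112+4=116
edi=4-1=3
cmp edi, 2  (cmp 3,2)
jg again: taken
ebx=M[116]=8
ecx=1+8=9
ebx=M[116]=8
ecx=9-8=1
eax=116+4=120
edi=3-1=2
cmp edi, 2  (cmp 2,2)
jg again: not taken
ecx=1+4=5
mov [100], ebx → M[100]=8
After step 46: eax = 120.

120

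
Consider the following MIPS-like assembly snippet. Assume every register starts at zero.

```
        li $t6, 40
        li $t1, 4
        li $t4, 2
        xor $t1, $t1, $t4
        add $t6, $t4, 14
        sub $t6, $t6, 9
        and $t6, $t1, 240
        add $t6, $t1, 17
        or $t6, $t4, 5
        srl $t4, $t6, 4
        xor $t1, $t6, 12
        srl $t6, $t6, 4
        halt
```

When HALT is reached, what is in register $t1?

after li $t6, 40: $t6=40
after li $t1, 4: $t1=4
after li $t4, 2: $t4=2
after xor $t1, $t1, $t4: $t1=4^2=6
after add $t6, $t4, 14: $t6=2+14=16
after sub $t6, $t6, 9: $t6=16-9=7
after and $t6, $t1, 240: $t6=6&240=0
after add $t6, $t1, 17: $t6=6+17=23
after or $t6, $t4, 5: $t6=2|5=7
after srl $t4, $t6, 4: $t4=7>>4=0
after xor $t1, $t6, 12: $t1=7^12=11
after srl $t6, $t6, 4: $t6=7>>4=0
halt.

11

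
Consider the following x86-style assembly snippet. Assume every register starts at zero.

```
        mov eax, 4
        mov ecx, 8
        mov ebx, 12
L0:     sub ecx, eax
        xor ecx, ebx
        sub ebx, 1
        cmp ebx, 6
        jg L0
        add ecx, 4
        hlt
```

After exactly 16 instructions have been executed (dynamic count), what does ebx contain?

9

after mov eax, 4: eax=4
after mov ecx, 8: ecx=8
after mov ebx, 12: ebx=12
after sub ecx, eax: ecx=8-4=4
after xor ecx, ebx: ecx=4^12=8
after sub ebx, 1: ebx=12-1=11
cmp ebx, 6  (cmp 11,6)
jg L0: taken
after sub ecx, eax: ecx=8-4=4
after xor ecx, ebx: ecx=4^11=15
after sub ebx, 1: ebx=11-1=10
cmp ebx, 6  (cmp 10,6)
jg L0: taken
after sub ecx, eax: ecx=15-4=11
after xor ecx, ebx: ecx=11^10=1
after sub ebx, 1: ebx=10-1=9
After step 16: ebx = 9.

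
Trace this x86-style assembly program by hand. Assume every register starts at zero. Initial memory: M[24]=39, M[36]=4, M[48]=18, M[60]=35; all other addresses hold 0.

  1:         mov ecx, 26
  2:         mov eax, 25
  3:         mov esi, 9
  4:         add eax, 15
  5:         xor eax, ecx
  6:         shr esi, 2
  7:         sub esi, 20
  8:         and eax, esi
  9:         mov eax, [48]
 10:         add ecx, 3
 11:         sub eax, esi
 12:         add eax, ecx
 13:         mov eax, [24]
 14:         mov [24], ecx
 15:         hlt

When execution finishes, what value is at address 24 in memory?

after mov ecx, 26: ecx=26
after mov eax, 25: eax=25
after mov esi, 9: esi=9
after add eax, 15: eax=25+15=40
after xor eax, ecx: eax=40^26=50
after shr esi, 2: esi=9>>2=2
after sub esi, 20: esi=2-20=-18
after and eax, esi: eax=50&(-18)=34
after mov eax, [48]: eax=M[48]=18
after add ecx, 3: ecx=26+3=29
after sub eax, esi: eax=18-(-18)=36
after add eax, ecx: eax=36+29=65
after mov eax, [24]: eax=M[24]=39
mov [24], ecx → M[24]=29
halt.

29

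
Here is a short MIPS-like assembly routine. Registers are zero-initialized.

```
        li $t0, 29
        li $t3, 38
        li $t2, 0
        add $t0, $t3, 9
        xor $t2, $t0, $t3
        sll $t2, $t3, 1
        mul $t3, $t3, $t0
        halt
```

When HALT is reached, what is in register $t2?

$t0=29
$t3=38
$t2=0
$t0=38+9=47
$t2=47^38=9
$t2=38<<1=76
$t3=38*47=1786
halt.

76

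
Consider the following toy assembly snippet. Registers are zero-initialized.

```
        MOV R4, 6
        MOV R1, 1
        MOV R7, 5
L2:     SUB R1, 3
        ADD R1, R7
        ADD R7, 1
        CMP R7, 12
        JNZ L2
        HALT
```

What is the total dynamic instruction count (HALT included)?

39

after MOV R4, 6: R4=6
after MOV R1, 1: R1=1
after MOV R7, 5: R7=5
after SUB R1, 3: R1=1-3=-2
after ADD R1, R7: R1=(-2)+5=3
after ADD R7, 1: R7=5+1=6
CMP R7, 12  (cmp 6,12)
JNZ L2: taken
after SUB R1, 3: R1=3-3=0
after ADD R1, R7: R1=0+6=6
after ADD R7, 1: R7=6+1=7
CMP R7, 12  (cmp 7,12)
JNZ L2: taken
after SUB R1, 3: R1=6-3=3
after ADD R1, R7: R1=3+7=10
after ADD R7, 1: R7=7+1=8
CMP R7, 12  (cmp 8,12)
JNZ L2: taken
after SUB R1, 3: R1=10-3=7
after ADD R1, R7: R1=7+8=15
after ADD R7, 1: R7=8+1=9
CMP R7, 12  (cmp 9,12)
JNZ L2: taken
after SUB R1, 3: R1=15-3=12
after ADD R1, R7: R1=12+9=21
after ADD R7, 1: R7=9+1=10
CMP R7, 12  (cmp 10,12)
JNZ L2: taken
after SUB R1, 3: R1=21-3=18
after ADD R1, R7: R1=18+10=28
after ADD R7, 1: R7=10+1=11
CMP R7, 12  (cmp 11,12)
JNZ L2: taken
after SUB R1, 3: R1=28-3=25
after ADD R1, R7: R1=25+11=36
after ADD R7, 1: R7=11+1=12
CMP R7, 12  (cmp 12,12)
JNZ L2: not taken
halt.
Total executed instructions: 39.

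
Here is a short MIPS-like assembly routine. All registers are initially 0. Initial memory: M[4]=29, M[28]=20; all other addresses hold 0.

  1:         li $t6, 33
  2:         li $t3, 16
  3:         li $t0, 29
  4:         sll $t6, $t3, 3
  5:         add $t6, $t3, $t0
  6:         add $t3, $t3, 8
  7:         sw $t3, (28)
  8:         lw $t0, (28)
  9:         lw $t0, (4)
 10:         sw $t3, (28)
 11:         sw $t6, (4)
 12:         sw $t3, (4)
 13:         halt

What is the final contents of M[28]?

after li $t6, 33: $t6=33
after li $t3, 16: $t3=16
after li $t0, 29: $t0=29
after sll $t6, $t3, 3: $t6=16<<3=128
after add $t6, $t3, $t0: $t6=16+29=45
after add $t3, $t3, 8: $t3=16+8=24
sw $t3, (28) → M[28]=24
after lw $t0, (28): $t0=M[28]=24
after lw $t0, (4): $t0=M[4]=29
sw $t3, (28) → M[28]=24
sw $t6, (4) → M[4]=45
sw $t3, (4) → M[4]=24
halt.

24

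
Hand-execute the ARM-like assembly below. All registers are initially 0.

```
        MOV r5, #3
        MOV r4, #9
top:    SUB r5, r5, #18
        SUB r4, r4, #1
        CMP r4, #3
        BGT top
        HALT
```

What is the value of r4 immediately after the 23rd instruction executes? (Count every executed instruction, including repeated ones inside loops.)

r5=3
r4=9
r5=3-18=-15
r4=9-1=8
CMP r4, #3  (cmp 8,3)
BGT top: taken
r5=(-15)-18=-33
r4=8-1=7
CMP r4, #3  (cmp 7,3)
BGT top: taken
r5=(-33)-18=-51
r4=7-1=6
CMP r4, #3  (cmp 6,3)
BGT top: taken
r5=(-51)-18=-69
r4=6-1=5
CMP r4, #3  (cmp 5,3)
BGT top: taken
r5=(-69)-18=-87
r4=5-1=4
CMP r4, #3  (cmp 4,3)
BGT top: taken
r5=(-87)-18=-105
After step 23: r4 = 4.

4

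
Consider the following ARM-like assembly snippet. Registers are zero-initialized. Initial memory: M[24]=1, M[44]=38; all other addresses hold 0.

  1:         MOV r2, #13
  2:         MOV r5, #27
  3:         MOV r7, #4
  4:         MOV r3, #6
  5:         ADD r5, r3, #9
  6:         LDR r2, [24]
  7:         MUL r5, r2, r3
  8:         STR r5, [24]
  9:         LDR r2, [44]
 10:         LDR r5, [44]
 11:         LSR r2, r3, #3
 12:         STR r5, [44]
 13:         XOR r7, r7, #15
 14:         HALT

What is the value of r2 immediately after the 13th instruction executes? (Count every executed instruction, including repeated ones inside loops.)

0

after MOV r2, #13: r2=13
after MOV r5, #27: r5=27
after MOV r7, #4: r7=4
after MOV r3, #6: r3=6
after ADD r5, r3, #9: r5=6+9=15
after LDR r2, [24]: r2=M[24]=1
after MUL r5, r2, r3: r5=1*6=6
STR r5, [24] → M[24]=6
after LDR r2, [44]: r2=M[44]=38
after LDR r5, [44]: r5=M[44]=38
after LSR r2, r3, #3: r2=6>>3=0
STR r5, [44] → M[44]=38
after XOR r7, r7, #15: r7=4^15=11
After step 13: r2 = 0.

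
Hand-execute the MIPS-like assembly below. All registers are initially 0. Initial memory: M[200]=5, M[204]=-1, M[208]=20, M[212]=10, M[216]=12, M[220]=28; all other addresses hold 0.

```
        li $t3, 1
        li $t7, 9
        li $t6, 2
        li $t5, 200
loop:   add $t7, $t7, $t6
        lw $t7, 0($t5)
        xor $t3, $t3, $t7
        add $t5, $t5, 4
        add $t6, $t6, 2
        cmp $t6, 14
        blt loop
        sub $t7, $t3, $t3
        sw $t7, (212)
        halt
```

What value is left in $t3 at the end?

after li $t3, 1: $t3=1
after li $t7, 9: $t7=9
after li $t6, 2: $t6=2
after li $t5, 200: $t5=200
after add $t7, $t7, $t6: $t7=9+2=11
after lw $t7, 0($t5): $t7=M[200]=5
after xor $t3, $t3, $t7: $t3=1^5=4
after add $t5, $t5, 4: $t5=200+4=204
after add $t6, $t6, 2: $t6=2+2=4
cmp $t6, 14  (cmp 4,14)
blt loop: taken
after add $t7, $t7, $t6: $t7=5+4=9
after lw $t7, 0($t5): $t7=M[204]=-1
after xor $t3, $t3, $t7: $t3=4^(-1)=-5
after add $t5, $t5, 4: $t5=204+4=208
after add $t6, $t6, 2: $t6=4+2=6
cmp $t6, 14  (cmp 6,14)
blt loop: taken
after add $t7, $t7, $t6: $t7=(-1)+6=5
after lw $t7, 0($t5): $t7=M[208]=20
after xor $t3, $t3, $t7: $t3=(-5)^20=-17
after add $t5, $t5, 4: $t5=208+4=212
after add $t6, $t6, 2: $t6=6+2=8
cmp $t6, 14  (cmp 8,14)
blt loop: taken
after add $t7, $t7, $t6: $t7=20+8=28
after lw $t7, 0($t5): $t7=M[212]=10
after xor $t3, $t3, $t7: $t3=(-17)^10=-27
after add $t5, $t5, 4: $t5=212+4=216
after add $t6, $t6, 2: $t6=8+2=10
cmp $t6, 14  (cmp 10,14)
blt loop: taken
after add $t7, $t7, $t6: $t7=10+10=20
after lw $t7, 0($t5): $t7=M[216]=12
after xor $t3, $t3, $t7: $t3=(-27)^12=-23
after add $t5, $t5, 4: $t5=216+4=220
after add $t6, $t6, 2: $t6=10+2=12
cmp $t6, 14  (cmp 12,14)
blt loop: taken
after add $t7, $t7, $t6: $t7=12+12=24
after lw $t7, 0($t5): $t7=M[220]=28
after xor $t3, $t3, $t7: $t3=(-23)^28=-11
after add $t5, $t5, 4: $t5=220+4=224
after add $t6, $t6, 2: $t6=12+2=14
cmp $t6, 14  (cmp 14,14)
blt loop: not taken
after sub $t7, $t3, $t3: $t7=(-11)-(-11)=0
sw $t7, (212) → M[212]=0
halt.

-11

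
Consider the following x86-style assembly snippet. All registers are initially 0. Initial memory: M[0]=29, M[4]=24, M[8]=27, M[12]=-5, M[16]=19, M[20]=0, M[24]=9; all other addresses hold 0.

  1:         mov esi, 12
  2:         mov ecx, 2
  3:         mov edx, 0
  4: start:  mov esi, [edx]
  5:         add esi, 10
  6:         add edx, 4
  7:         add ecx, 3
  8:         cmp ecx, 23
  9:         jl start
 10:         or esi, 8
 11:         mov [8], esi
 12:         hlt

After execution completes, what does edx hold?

after mov esi, 12: esi=12
after mov ecx, 2: ecx=2
after mov edx, 0: edx=0
after mov esi, [edx]: esi=M[0]=29
after add esi, 10: esi=29+10=39
after add edx, 4: edx=0+4=4
after add ecx, 3: ecx=2+3=5
cmp ecx, 23  (cmp 5,23)
jl start: taken
after mov esi, [edx]: esi=M[4]=24
after add esi, 10: esi=24+10=34
after add edx, 4: edx=4+4=8
after add ecx, 3: ecx=5+3=8
cmp ecx, 23  (cmp 8,23)
jl start: taken
after mov esi, [edx]: esi=M[8]=27
after add esi, 10: esi=27+10=37
after add edx, 4: edx=8+4=12
after add ecx, 3: ecx=8+3=11
cmp ecx, 23  (cmp 11,23)
jl start: taken
after mov esi, [edx]: esi=M[12]=-5
after add esi, 10: esi=(-5)+10=5
after add edx, 4: edx=12+4=16
after add ecx, 3: ecx=11+3=14
cmp ecx, 23  (cmp 14,23)
jl start: taken
after mov esi, [edx]: esi=M[16]=19
after add esi, 10: esi=19+10=29
after add edx, 4: edx=16+4=20
after add ecx, 3: ecx=14+3=17
cmp ecx, 23  (cmp 17,23)
jl start: taken
after mov esi, [edx]: esi=M[20]=0
after add esi, 10: esi=0+10=10
after add edx, 4: edx=20+4=24
after add ecx, 3: ecx=17+3=20
cmp ecx, 23  (cmp 20,23)
jl start: taken
after mov esi, [edx]: esi=M[24]=9
after add esi, 10: esi=9+10=19
after add edx, 4: edx=24+4=28
after add ecx, 3: ecx=20+3=23
cmp ecx, 23  (cmp 23,23)
jl start: not taken
after or esi, 8: esi=19|8=27
mov [8], esi → M[8]=27
halt.

28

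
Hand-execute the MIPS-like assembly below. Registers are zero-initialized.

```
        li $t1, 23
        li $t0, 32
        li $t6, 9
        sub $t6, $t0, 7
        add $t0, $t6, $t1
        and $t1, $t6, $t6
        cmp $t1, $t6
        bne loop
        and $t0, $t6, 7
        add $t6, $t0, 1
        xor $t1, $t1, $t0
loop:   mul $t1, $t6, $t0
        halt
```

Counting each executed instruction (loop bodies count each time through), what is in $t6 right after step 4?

25

$t1=23
$t0=32
$t6=9
$t6=32-7=25
After step 4: $t6 = 25.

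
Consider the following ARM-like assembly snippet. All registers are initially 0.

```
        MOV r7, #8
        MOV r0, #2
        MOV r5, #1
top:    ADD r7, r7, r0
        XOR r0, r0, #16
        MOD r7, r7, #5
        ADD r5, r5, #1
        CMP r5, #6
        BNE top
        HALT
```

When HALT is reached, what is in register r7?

after MOV r7, #8: r7=8
after MOV r0, #2: r0=2
after MOV r5, #1: r5=1
after ADD r7, r7, r0: r7=8+2=10
after XOR r0, r0, #16: r0=2^16=18
after MOD r7, r7, #5: r7=10%5=0
after ADD r5, r5, #1: r5=1+1=2
CMP r5, #6  (cmp 2,6)
BNE top: taken
after ADD r7, r7, r0: r7=0+18=18
after XOR r0, r0, #16: r0=18^16=2
after MOD r7, r7, #5: r7=18%5=3
after ADD r5, r5, #1: r5=2+1=3
CMP r5, #6  (cmp 3,6)
BNE top: taken
after ADD r7, r7, r0: r7=3+2=5
after XOR r0, r0, #16: r0=2^16=18
after MOD r7, r7, #5: r7=5%5=0
after ADD r5, r5, #1: r5=3+1=4
CMP r5, #6  (cmp 4,6)
BNE top: taken
after ADD r7, r7, r0: r7=0+18=18
after XOR r0, r0, #16: r0=18^16=2
after MOD r7, r7, #5: r7=18%5=3
after ADD r5, r5, #1: r5=4+1=5
CMP r5, #6  (cmp 5,6)
BNE top: taken
after ADD r7, r7, r0: r7=3+2=5
after XOR r0, r0, #16: r0=2^16=18
after MOD r7, r7, #5: r7=5%5=0
after ADD r5, r5, #1: r5=5+1=6
CMP r5, #6  (cmp 6,6)
BNE top: not taken
halt.

0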